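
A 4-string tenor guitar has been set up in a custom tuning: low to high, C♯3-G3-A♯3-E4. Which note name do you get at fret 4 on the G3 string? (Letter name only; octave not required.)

G3 is MIDI 55. Adding 4 gives 59; 59 mod 12 = 11, i.e. B.

B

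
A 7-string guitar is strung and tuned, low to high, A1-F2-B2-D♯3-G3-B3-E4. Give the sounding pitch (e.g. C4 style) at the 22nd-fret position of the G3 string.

The open G3 string plus 22 semitones: G–G#–A–A#–…–D#–E–F.
The walk passes from B into C 2 times, so the octave number goes from 3 to 5.

F5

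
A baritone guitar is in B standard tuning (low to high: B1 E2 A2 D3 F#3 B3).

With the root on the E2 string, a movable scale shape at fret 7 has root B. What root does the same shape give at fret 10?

D

Moving from fret 7 to fret 10 shifts the root by 3 semitones.
B up 3 semitones is D.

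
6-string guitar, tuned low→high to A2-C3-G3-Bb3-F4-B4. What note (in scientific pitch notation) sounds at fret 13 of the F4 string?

Gb5

F4 is MIDI 65. Adding 13 gives 78, which is Gb5.
(Equivalently spelled F#5.)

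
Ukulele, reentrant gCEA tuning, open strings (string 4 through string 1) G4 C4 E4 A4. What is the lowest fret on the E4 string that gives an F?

From E4, count semitones up the chromatic scale until reaching F: E–F — 1 step.

1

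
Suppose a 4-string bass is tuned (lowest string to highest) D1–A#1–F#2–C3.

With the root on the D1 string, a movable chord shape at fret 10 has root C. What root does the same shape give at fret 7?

A

Moving from fret 10 to fret 7 shifts the root by -3 semitones.
C down 3 semitones is A.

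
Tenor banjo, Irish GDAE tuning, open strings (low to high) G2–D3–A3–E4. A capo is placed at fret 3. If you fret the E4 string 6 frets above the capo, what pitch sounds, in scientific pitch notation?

C#5

The capo raises the open E4 by 3 semitones to G4; fretting 6 more gives E4 + 3 + 6 = E4 + 9 semitones = C#5.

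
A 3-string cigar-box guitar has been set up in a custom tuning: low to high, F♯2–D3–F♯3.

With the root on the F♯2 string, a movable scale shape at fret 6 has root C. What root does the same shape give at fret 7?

C♯

Moving from fret 6 to fret 7 shifts the root by 1 semitone.
C up 1 semitone is C♯.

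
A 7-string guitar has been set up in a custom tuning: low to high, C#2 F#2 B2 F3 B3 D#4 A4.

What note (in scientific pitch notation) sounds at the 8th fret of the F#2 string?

F#2 is MIDI 42. Adding 8 gives 50, which is D3.

D3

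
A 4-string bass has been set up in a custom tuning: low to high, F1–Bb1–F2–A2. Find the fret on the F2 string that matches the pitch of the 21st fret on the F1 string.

Fret 21 on F1 is MIDI 29 + 21 = 50 (D3). On the F2 string (open MIDI 41), that pitch is 50 − 41 = fret 9.

9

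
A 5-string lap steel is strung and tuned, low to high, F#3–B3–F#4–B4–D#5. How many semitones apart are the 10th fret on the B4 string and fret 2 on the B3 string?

20 semitones

B4 at fret 10 → A5 (MIDI 81); B3 at fret 2 → C#4 (MIDI 61).
81 − 61 = 20, so the two pitches are 20 semitones apart, with A5 the higher.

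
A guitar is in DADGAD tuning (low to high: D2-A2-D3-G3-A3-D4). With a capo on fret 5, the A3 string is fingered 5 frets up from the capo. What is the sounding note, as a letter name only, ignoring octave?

The capo raises the open A3 by 5 semitones to D4; fretting 5 more gives A3 + 5 + 5 = A3 + 10 semitones, landing on G.

G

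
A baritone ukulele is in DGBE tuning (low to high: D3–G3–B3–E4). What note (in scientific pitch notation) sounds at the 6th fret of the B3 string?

F4

B3 is MIDI 59. Adding 6 gives 65, which is F4.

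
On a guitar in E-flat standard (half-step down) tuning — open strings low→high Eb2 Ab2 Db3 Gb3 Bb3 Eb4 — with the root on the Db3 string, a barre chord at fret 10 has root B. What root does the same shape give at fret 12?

Moving from fret 10 to fret 12 shifts the root by 2 semitones.
B up 2 semitones is Db.

Db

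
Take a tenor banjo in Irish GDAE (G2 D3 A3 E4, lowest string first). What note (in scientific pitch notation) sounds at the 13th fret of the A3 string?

A#4

A3 is MIDI 57. Adding 13 gives 70, which is A#4.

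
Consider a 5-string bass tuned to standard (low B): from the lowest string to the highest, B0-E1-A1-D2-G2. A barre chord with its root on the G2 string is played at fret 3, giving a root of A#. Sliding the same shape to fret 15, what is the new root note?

Moving from fret 3 to fret 15 shifts the root by 12 semitones.
A# up 12 semitones is A#.

A#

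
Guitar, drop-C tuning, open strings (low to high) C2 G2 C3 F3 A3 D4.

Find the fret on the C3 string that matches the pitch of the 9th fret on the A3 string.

18

A3 at fret 9 is A3 + 9 semitones = F#4.
The open C3 string is 9 semitones below the open A3, so the same pitch on the C3 string lies at fret 9 + 9 = 18.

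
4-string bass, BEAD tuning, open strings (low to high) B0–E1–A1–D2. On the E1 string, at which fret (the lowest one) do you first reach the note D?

10

From E1, count semitones up the chromatic scale until reaching D: E–F–F#–G–…–C–C#–D — 10 steps.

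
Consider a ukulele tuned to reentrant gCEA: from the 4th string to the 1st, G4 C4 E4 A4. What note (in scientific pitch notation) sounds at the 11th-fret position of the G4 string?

F♯5

Each fret is one semitone, so G4 + 11 = F♯5.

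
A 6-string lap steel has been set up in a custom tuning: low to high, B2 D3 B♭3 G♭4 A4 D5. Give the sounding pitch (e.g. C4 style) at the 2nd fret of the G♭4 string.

Each fret is one semitone, so G♭4 + 2 = A♭4.
(Equivalently spelled G♯4.)

A♭4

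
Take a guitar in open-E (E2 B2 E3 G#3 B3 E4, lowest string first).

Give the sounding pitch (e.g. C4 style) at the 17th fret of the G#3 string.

Each fret is one semitone, so G#3 + 17 = C#5.
(Equivalently spelled Db5.)

C#5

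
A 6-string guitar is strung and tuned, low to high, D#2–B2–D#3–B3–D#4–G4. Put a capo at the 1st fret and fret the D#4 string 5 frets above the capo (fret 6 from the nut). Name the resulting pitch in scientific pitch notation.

A4

The capo raises the open D#4 by 1 semitone to E4; fretting 5 more gives D#4 + 1 + 5 = D#4 + 6 semitones = A4.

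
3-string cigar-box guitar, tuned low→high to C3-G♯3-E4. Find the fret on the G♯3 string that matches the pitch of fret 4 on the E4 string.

12

Fret 4 on E4 is MIDI 64 + 4 = 68 (G♯4). On the G♯3 string (open MIDI 56), that pitch is 68 − 56 = fret 12.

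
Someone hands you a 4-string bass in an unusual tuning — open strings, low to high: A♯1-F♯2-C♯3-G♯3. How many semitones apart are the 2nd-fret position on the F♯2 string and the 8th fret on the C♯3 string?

F♯2 at fret 2 → G♯2 (MIDI 44); C♯3 at fret 8 → A3 (MIDI 57).
44 − 57 = -13, so the two pitches are 13 semitones apart, with A3 the higher.

13 semitones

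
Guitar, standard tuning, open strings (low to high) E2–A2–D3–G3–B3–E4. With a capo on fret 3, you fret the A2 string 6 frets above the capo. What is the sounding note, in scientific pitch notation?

F♯3

The capo raises the open A2 by 3 semitones to C3; fretting 6 more gives A2 + 3 + 6 = A2 + 9 semitones = F♯3.
(Also written G♭.)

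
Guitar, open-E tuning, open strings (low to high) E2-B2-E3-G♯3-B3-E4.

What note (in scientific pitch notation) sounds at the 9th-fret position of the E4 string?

C♯5

Each fret is one semitone, so E4 + 9 = C♯5.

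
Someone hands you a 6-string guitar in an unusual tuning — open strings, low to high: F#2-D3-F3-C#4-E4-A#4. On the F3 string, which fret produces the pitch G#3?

3

G#3 is 3 semitones above the open F3 (F–F#–G–G#), so it sits at fret 3.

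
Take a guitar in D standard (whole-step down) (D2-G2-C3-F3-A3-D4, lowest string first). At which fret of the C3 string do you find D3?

D3 is 2 semitones above the open C3 (C–C#–D), so it sits at fret 2.

2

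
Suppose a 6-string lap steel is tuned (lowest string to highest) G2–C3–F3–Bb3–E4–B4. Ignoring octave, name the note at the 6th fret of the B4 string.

F

Each fret is one semitone, so B4 + 6 = F.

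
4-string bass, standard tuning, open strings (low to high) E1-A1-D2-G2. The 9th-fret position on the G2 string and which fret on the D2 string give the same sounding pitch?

14

Fret 9 on G2 is MIDI 43 + 9 = 52 (E3). On the D2 string (open MIDI 38), that pitch is 52 − 38 = fret 14.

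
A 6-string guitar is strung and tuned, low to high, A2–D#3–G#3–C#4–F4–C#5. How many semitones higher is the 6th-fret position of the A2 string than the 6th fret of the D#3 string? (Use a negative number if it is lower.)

-6 semitones

A2 at fret 6 → D#3 (MIDI 51); D#3 at fret 6 → A3 (MIDI 57).
51 − 57 = -6, so the two pitches are 6 semitones apart.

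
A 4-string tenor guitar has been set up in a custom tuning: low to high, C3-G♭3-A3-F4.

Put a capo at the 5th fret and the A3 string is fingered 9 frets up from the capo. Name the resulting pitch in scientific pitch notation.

B4

The capo raises the open A3 by 5 semitones to D4; fretting 9 more gives A3 + 5 + 9 = A3 + 14 semitones = B4.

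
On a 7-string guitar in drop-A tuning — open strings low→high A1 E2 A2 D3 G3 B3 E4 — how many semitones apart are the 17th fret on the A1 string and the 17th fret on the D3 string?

17 semitones

A1 at fret 17 → D3 (MIDI 50); D3 at fret 17 → G4 (MIDI 67).
50 − 67 = -17, so the two pitches are 17 semitones apart, with G4 the higher.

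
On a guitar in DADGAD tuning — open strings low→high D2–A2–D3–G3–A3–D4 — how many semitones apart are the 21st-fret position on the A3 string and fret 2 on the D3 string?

26 semitones

A3 at fret 21 → F♯5 (MIDI 78); D3 at fret 2 → E3 (MIDI 52).
78 − 52 = 26, so the two pitches are 26 semitones apart, with F♯5 the higher.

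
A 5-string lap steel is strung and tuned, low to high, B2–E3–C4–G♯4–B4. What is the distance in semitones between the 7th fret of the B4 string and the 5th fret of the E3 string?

21 semitones

B4 at fret 7 → F♯5 (MIDI 78); E3 at fret 5 → A3 (MIDI 57).
78 − 57 = 21, so the two pitches are 21 semitones apart, with F♯5 the higher.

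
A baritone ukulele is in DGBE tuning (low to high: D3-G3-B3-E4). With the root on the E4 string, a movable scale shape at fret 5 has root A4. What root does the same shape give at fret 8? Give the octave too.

C5

Moving from fret 5 to fret 8 shifts the root by 3 semitones.
A4 up 3 semitones is C5.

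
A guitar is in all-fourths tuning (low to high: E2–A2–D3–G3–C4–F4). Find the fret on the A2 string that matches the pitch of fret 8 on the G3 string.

G3 at fret 8 is G3 + 8 semitones = D#4.
The open A2 string is 10 semitones below the open G3, so the same pitch on the A2 string lies at fret 8 + 10 = 18.

18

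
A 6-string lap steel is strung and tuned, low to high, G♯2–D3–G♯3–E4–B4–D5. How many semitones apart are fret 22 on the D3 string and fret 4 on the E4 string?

D3 at fret 22 → C5 (MIDI 72); E4 at fret 4 → G♯4 (MIDI 68).
72 − 68 = 4, so the two pitches are 4 semitones apart, with C5 the higher.

4 semitones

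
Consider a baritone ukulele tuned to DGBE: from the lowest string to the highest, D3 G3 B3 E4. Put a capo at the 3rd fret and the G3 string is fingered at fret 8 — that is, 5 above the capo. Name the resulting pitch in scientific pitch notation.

D#4

The capo raises the open G3 by 3 semitones to A#3; fretting 5 more gives G3 + 3 + 5 = G3 + 8 semitones = D#4.
(Also written Eb.)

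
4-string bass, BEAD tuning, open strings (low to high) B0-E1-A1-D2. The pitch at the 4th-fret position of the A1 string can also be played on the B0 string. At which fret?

14

A1 at fret 4 is A1 + 4 semitones = C#2.
The open B0 string is 10 semitones below the open A1, so the same pitch on the B0 string lies at fret 4 + 10 = 14.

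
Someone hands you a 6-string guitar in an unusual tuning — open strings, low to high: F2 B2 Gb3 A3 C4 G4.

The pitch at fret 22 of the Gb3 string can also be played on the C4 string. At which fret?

Fret 22 on Gb3 is MIDI 54 + 22 = 76 (E5). On the C4 string (open MIDI 60), that pitch is 76 − 60 = fret 16.

16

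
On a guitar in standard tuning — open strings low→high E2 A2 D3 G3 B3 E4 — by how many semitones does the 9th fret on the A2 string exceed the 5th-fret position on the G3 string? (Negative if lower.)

A2 at fret 9 → F#3 (MIDI 54); G3 at fret 5 → C4 (MIDI 60).
54 − 60 = -6, so the two pitches are 6 semitones apart.

-6 semitones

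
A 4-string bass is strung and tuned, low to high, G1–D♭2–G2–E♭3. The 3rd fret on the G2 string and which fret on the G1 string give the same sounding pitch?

15

G2 at fret 3 is G2 + 3 semitones = B♭2.
The open G1 string is 12 semitones below the open G2, so the same pitch on the G1 string lies at fret 3 + 12 = 15.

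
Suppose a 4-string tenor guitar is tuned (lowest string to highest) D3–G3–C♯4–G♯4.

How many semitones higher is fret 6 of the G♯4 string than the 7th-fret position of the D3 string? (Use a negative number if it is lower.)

G♯4 at fret 6 → D5 (MIDI 74); D3 at fret 7 → A3 (MIDI 57).
74 − 57 = 17, so the two pitches are 17 semitones apart.

17 semitones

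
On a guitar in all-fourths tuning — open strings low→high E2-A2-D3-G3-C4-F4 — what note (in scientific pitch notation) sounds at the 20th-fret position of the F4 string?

C♯6

The open F4 string plus 20 semitones: F–F#–G–G#–…–B–C–C#.
The walk passes from B into C 2 times, so the octave number goes from 4 to 6.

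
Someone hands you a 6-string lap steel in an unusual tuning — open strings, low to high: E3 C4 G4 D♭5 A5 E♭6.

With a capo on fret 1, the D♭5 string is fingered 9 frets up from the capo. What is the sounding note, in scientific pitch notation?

B5

The capo raises the open D♭5 by 1 semitone to D5; fretting 9 more gives D♭5 + 1 + 9 = D♭5 + 10 semitones = B5.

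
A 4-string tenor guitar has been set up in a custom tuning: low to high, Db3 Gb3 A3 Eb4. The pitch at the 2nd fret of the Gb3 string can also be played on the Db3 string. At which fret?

7

Fret 2 on Gb3 is MIDI 54 + 2 = 56 (Ab3). On the Db3 string (open MIDI 49), that pitch is 56 − 49 = fret 7.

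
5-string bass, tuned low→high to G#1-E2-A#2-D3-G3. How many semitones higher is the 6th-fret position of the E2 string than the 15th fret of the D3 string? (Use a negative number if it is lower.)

E2 at fret 6 → A#2 (MIDI 46); D3 at fret 15 → F4 (MIDI 65).
46 − 65 = -19, so the two pitches are 19 semitones apart.

-19 semitones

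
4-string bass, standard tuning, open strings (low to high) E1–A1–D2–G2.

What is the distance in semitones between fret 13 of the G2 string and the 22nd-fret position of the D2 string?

G2 at fret 13 → G♯3 (MIDI 56); D2 at fret 22 → C4 (MIDI 60).
56 − 60 = -4, so the two pitches are 4 semitones apart, with C4 the higher.

4 semitones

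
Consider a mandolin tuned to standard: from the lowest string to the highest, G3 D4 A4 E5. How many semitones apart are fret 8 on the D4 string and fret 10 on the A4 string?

D4 at fret 8 → A#4 (MIDI 70); A4 at fret 10 → G5 (MIDI 79).
70 − 79 = -9, so the two pitches are 9 semitones apart, with G5 the higher.

9 semitones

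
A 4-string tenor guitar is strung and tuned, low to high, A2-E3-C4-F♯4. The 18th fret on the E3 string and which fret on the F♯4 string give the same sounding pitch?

4

Fret 18 on E3 is MIDI 52 + 18 = 70 (A♯4). On the F♯4 string (open MIDI 66), that pitch is 70 − 66 = fret 4.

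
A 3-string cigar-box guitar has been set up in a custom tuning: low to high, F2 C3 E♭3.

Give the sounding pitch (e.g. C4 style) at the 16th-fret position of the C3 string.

E4

The open C3 string plus 16 semitones: C–Db–D–Eb–…–D–Eb–E.
The walk passes from B into C once, so the octave number goes from 3 to 4.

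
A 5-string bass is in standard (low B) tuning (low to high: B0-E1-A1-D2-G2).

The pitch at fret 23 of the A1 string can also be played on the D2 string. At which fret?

A1 at fret 23 is A1 + 23 semitones = G#3.
The open D2 string is 5 semitones above the open A1, so the same pitch on the D2 string lies at fret 23 − 5 = 18.

18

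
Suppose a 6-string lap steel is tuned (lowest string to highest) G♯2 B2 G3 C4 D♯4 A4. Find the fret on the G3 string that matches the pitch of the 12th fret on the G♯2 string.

Fret 12 on G♯2 is MIDI 44 + 12 = 56 (G♯3). On the G3 string (open MIDI 55), that pitch is 56 − 55 = fret 1.

1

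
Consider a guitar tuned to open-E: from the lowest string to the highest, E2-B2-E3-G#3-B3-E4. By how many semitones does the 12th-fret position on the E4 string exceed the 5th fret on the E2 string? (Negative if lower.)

E4 at fret 12 → E5 (MIDI 76); E2 at fret 5 → A2 (MIDI 45).
76 − 45 = 31, so the two pitches are 31 semitones apart.

31 semitones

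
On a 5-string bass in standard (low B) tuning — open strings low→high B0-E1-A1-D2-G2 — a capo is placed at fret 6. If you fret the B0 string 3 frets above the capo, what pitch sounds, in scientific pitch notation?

G♯1

The capo raises the open B0 by 6 semitones to F1; fretting 3 more gives B0 + 6 + 3 = B0 + 9 semitones = G♯1.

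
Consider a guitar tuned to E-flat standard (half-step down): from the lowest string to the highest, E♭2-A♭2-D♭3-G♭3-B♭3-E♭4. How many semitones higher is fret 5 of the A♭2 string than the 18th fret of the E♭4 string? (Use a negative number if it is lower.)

A♭2 at fret 5 → D♭3 (MIDI 49); E♭4 at fret 18 → A5 (MIDI 81).
49 − 81 = -32, so the two pitches are 32 semitones apart.

-32 semitones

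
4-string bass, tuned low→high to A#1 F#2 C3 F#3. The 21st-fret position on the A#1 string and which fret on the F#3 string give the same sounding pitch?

A#1 at fret 21 is A#1 + 21 semitones = G3.
The open F#3 string is 20 semitones above the open A#1, so the same pitch on the F#3 string lies at fret 21 − 20 = 1.

1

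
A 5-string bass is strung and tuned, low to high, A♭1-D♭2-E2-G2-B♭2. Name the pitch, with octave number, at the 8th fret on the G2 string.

E♭3

G2 is MIDI 43. Adding 8 gives 51, which is E♭3.
(Equivalently spelled D♯3.)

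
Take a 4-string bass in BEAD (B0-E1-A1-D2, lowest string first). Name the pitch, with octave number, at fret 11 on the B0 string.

B0 is MIDI 23. Adding 11 gives 34, which is A#1.
(Equivalently spelled Bb1.)

A#1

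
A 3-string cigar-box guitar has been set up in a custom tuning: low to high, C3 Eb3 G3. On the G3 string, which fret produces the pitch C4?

C4 is 5 semitones above the open G3 (G–Ab–A–Bb–B–C), so it sits at fret 5.

5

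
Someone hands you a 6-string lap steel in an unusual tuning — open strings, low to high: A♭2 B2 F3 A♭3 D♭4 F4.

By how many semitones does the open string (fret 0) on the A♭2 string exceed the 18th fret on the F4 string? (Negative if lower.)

A♭2 at fret 0 → A♭2 (MIDI 44); F4 at fret 18 → B5 (MIDI 83).
44 − 83 = -39, so the two pitches are 39 semitones apart.

-39 semitones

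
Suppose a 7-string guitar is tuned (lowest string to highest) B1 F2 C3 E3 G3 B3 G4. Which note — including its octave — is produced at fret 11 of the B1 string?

B1 is MIDI 35. Adding 11 gives 46, which is B♭2.
(Equivalently spelled A♯2.)

B♭2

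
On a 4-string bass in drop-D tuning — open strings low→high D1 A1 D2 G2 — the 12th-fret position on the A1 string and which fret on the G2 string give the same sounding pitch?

A1 at fret 12 is A1 + 12 semitones = A2.
The open G2 string is 10 semitones above the open A1, so the same pitch on the G2 string lies at fret 12 − 10 = 2.

2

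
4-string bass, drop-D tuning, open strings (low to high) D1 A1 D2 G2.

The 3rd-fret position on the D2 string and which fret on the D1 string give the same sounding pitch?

D2 at fret 3 is D2 + 3 semitones = F2.
The open D1 string is 12 semitones below the open D2, so the same pitch on the D1 string lies at fret 3 + 12 = 15.

15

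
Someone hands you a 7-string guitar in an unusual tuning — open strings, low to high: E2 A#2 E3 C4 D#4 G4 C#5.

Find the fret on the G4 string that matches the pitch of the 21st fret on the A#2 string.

Fret 21 on A#2 is MIDI 46 + 21 = 67 (G4). On the G4 string (open MIDI 67), that pitch is 67 − 67 = fret 0.

0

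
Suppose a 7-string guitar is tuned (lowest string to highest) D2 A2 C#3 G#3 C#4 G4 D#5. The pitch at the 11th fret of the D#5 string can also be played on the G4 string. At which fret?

19

Fret 11 on D#5 is MIDI 75 + 11 = 86 (D6). On the G4 string (open MIDI 67), that pitch is 86 − 67 = fret 19.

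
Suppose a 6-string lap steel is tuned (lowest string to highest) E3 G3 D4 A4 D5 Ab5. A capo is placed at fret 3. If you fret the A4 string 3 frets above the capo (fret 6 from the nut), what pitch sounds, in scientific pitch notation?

The capo raises the open A4 by 3 semitones to C5; fretting 3 more gives A4 + 3 + 3 = A4 + 6 semitones = Eb5.

Eb5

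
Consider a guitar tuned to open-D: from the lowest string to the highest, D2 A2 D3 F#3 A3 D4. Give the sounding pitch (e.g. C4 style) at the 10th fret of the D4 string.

The open D4 string plus 10 semitones: D–D#–E–F–…–A#–B–C.
The walk passes from B into C once, so the octave number goes from 4 to 5.

C5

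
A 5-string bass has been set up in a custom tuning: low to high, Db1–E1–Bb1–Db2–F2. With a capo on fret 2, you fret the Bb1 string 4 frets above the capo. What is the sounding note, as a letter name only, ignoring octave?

The capo raises the open Bb1 by 2 semitones to C2; fretting 4 more gives Bb1 + 2 + 4 = Bb1 + 6 semitones, landing on E.

E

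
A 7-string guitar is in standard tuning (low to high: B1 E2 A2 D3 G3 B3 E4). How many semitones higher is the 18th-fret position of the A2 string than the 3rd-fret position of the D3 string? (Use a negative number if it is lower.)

10 semitones

A2 at fret 18 → D#4 (MIDI 63); D3 at fret 3 → F3 (MIDI 53).
63 − 53 = 10, so the two pitches are 10 semitones apart.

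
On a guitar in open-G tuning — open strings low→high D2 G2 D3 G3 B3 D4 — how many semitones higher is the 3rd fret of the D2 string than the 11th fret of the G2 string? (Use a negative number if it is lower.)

-13 semitones

D2 at fret 3 → F2 (MIDI 41); G2 at fret 11 → F#3 (MIDI 54).
41 − 54 = -13, so the two pitches are 13 semitones apart.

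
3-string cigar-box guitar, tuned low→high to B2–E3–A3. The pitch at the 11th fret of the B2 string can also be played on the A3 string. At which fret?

Fret 11 on B2 is MIDI 47 + 11 = 58 (A#3). On the A3 string (open MIDI 57), that pitch is 58 − 57 = fret 1.

1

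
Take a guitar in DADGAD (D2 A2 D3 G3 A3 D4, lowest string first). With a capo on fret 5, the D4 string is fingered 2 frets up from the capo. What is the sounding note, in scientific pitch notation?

The capo raises the open D4 by 5 semitones to G4; fretting 2 more gives D4 + 5 + 2 = D4 + 7 semitones = A4.

A4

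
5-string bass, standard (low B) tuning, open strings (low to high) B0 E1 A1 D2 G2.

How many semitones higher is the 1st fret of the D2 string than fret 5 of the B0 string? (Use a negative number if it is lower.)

11 semitones

D2 at fret 1 → D♯2 (MIDI 39); B0 at fret 5 → E1 (MIDI 28).
39 − 28 = 11, so the two pitches are 11 semitones apart.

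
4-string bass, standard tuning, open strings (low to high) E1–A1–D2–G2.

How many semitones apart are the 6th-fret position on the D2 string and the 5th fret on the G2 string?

D2 at fret 6 → G#2 (MIDI 44); G2 at fret 5 → C3 (MIDI 48).
44 − 48 = -4, so the two pitches are 4 semitones apart, with C3 the higher.

4 semitones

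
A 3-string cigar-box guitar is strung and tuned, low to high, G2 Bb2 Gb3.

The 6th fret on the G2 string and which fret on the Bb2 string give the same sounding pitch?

3

G2 at fret 6 is G2 + 6 semitones = Db3.
The open Bb2 string is 3 semitones above the open G2, so the same pitch on the Bb2 string lies at fret 6 − 3 = 3.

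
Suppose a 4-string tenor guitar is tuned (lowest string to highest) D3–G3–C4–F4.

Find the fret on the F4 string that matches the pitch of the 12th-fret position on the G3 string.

G3 at fret 12 is G3 + 12 semitones = G4.
The open F4 string is 10 semitones above the open G3, so the same pitch on the F4 string lies at fret 12 − 10 = 2.

2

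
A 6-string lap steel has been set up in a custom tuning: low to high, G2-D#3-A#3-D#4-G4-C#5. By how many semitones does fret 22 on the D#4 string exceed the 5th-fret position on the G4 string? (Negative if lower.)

D#4 at fret 22 → C#6 (MIDI 85); G4 at fret 5 → C5 (MIDI 72).
85 − 72 = 13, so the two pitches are 13 semitones apart.

13 semitones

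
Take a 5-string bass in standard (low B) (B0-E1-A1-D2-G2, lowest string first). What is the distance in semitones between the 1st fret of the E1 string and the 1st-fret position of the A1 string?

5 semitones

E1 at fret 1 → F1 (MIDI 29); A1 at fret 1 → A♯1 (MIDI 34).
29 − 34 = -5, so the two pitches are 5 semitones apart, with A♯1 the higher.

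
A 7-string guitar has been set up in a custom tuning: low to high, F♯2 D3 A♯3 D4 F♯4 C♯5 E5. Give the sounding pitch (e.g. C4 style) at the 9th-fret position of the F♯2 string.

The open F♯2 string plus 9 semitones: F#–G–G#–A–A#–B–C–C#–D–D#.
The walk passes from B into C once, so the octave number goes from 2 to 3.

D♯3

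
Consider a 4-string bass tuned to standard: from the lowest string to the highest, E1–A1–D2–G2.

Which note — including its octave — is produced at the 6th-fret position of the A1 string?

The open A1 string plus 6 semitones: A–A#–B–C–C#–D–D#.
The walk passes from B into C once, so the octave number goes from 1 to 2.
(Equivalently spelled E♭2.)

D♯2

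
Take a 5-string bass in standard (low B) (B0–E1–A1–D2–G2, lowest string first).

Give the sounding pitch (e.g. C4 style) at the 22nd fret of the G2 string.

G2 is MIDI 43. Adding 22 gives 65, which is F4.

F4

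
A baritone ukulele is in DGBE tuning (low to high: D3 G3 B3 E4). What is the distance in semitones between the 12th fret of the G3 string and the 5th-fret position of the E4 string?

G3 at fret 12 → G4 (MIDI 67); E4 at fret 5 → A4 (MIDI 69).
67 − 69 = -2, so the two pitches are 2 semitones apart, with A4 the higher.

2 semitones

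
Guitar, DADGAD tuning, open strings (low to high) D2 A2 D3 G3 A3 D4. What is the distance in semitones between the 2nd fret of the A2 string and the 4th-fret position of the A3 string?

14 semitones

A2 at fret 2 → B2 (MIDI 47); A3 at fret 4 → C#4 (MIDI 61).
47 − 61 = -14, so the two pitches are 14 semitones apart, with C#4 the higher.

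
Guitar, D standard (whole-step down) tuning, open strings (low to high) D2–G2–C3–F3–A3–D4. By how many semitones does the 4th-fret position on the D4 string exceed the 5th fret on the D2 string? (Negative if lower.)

23 semitones

D4 at fret 4 → F#4 (MIDI 66); D2 at fret 5 → G2 (MIDI 43).
66 − 43 = 23, so the two pitches are 23 semitones apart.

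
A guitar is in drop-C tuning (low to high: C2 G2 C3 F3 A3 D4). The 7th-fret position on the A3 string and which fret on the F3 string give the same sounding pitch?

11

A3 at fret 7 is A3 + 7 semitones = E4.
The open F3 string is 4 semitones below the open A3, so the same pitch on the F3 string lies at fret 7 + 4 = 11.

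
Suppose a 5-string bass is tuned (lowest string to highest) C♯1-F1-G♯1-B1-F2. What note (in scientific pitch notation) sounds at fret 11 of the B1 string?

Each fret is one semitone, so B1 + 11 = A♯2.
(Equivalently spelled B♭2.)

A♯2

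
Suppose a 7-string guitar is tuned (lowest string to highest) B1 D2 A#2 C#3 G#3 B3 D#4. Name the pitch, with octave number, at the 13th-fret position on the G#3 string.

The open G#3 string plus 13 semitones: G#–A–A#–B–…–G–G#–A.
The walk passes from B into C once, so the octave number goes from 3 to 4.

A4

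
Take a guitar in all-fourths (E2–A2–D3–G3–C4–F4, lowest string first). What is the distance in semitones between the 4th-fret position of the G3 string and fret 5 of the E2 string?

14 semitones

G3 at fret 4 → B3 (MIDI 59); E2 at fret 5 → A2 (MIDI 45).
59 − 45 = 14, so the two pitches are 14 semitones apart, with B3 the higher.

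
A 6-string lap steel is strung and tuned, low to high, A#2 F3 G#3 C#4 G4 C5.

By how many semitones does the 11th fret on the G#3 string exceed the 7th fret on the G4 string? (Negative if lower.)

G#3 at fret 11 → G4 (MIDI 67); G4 at fret 7 → D5 (MIDI 74).
67 − 74 = -7, so the two pitches are 7 semitones apart.

-7 semitones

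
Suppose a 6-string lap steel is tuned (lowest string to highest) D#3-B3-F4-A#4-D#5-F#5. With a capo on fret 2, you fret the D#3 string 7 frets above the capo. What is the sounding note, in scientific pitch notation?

The capo raises the open D#3 by 2 semitones to F3; fretting 7 more gives D#3 + 2 + 7 = D#3 + 9 semitones = C4.

C4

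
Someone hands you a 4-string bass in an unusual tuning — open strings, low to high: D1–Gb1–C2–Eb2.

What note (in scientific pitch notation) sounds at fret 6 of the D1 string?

Ab1

Each fret is one semitone, so D1 + 6 = Ab1.
(Equivalently spelled G#1.)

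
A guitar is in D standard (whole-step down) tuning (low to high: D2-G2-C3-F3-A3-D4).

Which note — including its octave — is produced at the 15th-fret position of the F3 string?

G#4

F3 is MIDI 53. Adding 15 gives 68, which is G#4.
(Equivalently spelled Ab4.)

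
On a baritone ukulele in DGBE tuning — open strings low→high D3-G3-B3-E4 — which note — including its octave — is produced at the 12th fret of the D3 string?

D3 is MIDI 50. Adding 12 gives 62, which is D4.

D4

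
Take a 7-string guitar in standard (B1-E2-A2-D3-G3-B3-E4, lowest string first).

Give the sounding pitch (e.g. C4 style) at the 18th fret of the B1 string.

Each fret is one semitone, so B1 + 18 = F3.

F3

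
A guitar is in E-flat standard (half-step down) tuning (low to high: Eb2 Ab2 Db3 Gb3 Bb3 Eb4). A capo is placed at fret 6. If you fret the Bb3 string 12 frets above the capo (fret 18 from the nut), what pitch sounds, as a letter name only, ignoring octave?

E

The capo raises the open Bb3 by 6 semitones to E4; fretting 12 more gives Bb3 + 6 + 12 = Bb3 + 18 semitones, landing on E.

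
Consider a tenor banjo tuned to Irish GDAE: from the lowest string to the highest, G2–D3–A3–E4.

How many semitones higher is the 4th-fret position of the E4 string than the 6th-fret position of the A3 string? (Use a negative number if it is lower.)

E4 at fret 4 → G#4 (MIDI 68); A3 at fret 6 → D#4 (MIDI 63).
68 − 63 = 5, so the two pitches are 5 semitones apart.

5 semitones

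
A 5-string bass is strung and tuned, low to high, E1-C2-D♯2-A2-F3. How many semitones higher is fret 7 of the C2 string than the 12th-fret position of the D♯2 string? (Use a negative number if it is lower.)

-8 semitones

C2 at fret 7 → G2 (MIDI 43); D♯2 at fret 12 → D♯3 (MIDI 51).
43 − 51 = -8, so the two pitches are 8 semitones apart.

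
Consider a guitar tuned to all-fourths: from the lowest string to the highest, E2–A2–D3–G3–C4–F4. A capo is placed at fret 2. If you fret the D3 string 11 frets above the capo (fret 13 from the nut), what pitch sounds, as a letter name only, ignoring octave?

The capo raises the open D3 by 2 semitones to E3; fretting 11 more gives D3 + 2 + 11 = D3 + 13 semitones, landing on D#.

D#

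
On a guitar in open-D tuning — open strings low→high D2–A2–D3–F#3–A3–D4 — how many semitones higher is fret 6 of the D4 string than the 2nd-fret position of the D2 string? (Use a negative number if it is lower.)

D4 at fret 6 → G#4 (MIDI 68); D2 at fret 2 → E2 (MIDI 40).
68 − 40 = 28, so the two pitches are 28 semitones apart.

28 semitones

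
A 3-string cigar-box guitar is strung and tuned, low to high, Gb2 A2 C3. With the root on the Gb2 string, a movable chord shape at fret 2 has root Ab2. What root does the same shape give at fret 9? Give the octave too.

Eb3

Moving from fret 2 to fret 9 shifts the root by 7 semitones.
Ab2 up 7 semitones is Eb3.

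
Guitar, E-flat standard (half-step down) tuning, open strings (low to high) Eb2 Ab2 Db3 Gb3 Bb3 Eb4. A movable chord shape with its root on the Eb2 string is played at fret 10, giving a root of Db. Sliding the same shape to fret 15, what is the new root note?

Gb

Moving from fret 10 to fret 15 shifts the root by 5 semitones.
Db up 5 semitones is Gb.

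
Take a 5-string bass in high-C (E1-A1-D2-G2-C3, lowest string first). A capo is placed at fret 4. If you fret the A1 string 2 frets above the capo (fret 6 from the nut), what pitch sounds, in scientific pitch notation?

The capo raises the open A1 by 4 semitones to C#2; fretting 2 more gives A1 + 4 + 2 = A1 + 6 semitones = D#2.

D#2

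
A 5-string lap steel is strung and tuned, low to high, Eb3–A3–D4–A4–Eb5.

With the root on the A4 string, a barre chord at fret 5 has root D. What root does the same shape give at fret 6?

Moving from fret 5 to fret 6 shifts the root by 1 semitone.
D up 1 semitone is Eb.

Eb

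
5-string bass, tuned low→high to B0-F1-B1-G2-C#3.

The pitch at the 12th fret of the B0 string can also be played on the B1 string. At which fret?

B0 at fret 12 is B0 + 12 semitones = B1.
The open B1 string is 12 semitones above the open B0, so the same pitch on the B1 string lies at fret 12 − 12 = 0.

0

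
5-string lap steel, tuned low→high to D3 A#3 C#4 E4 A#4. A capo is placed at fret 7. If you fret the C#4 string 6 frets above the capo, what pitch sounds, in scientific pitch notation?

D5

The capo raises the open C#4 by 7 semitones to G#4; fretting 6 more gives C#4 + 7 + 6 = C#4 + 13 semitones = D5.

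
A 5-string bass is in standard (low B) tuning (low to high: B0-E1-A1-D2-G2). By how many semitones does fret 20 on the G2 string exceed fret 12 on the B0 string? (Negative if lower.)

G2 at fret 20 → D♯4 (MIDI 63); B0 at fret 12 → B1 (MIDI 35).
63 − 35 = 28, so the two pitches are 28 semitones apart.

28 semitones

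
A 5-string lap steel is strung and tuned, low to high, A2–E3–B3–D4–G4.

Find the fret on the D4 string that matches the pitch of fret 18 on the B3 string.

15

B3 at fret 18 is B3 + 18 semitones = F5.
The open D4 string is 3 semitones above the open B3, so the same pitch on the D4 string lies at fret 18 − 3 = 15.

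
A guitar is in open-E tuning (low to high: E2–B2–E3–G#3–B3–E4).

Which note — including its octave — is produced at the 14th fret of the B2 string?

C#4

Each fret is one semitone, so B2 + 14 = C#4.
(Equivalently spelled Db4.)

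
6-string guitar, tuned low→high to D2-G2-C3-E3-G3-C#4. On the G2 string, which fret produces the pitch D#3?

8

D#3 is 8 semitones above the open G2 (G–G#–A–A#–B–C–C#–D–D#), so it sits at fret 8.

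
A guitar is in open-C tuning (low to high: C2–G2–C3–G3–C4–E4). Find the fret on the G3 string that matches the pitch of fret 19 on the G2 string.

7

G2 at fret 19 is G2 + 19 semitones = D4.
The open G3 string is 12 semitones above the open G2, so the same pitch on the G3 string lies at fret 19 − 12 = 7.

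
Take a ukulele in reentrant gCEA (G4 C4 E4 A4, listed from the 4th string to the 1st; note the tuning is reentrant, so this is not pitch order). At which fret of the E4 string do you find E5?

E5 is 12 semitones above the open E4 (E–F–F#–G–…–D–D#–E), so it sits at fret 12.

12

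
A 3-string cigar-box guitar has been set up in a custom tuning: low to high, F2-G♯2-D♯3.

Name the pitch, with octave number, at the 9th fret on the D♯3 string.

Each fret is one semitone, so D♯3 + 9 = C4.

C4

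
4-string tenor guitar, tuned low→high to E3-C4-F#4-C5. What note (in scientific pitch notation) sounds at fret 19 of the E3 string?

B4

Each fret is one semitone, so E3 + 19 = B4.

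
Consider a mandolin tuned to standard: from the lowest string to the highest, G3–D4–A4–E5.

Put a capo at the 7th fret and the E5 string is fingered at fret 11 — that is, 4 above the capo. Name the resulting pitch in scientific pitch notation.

D#6

The capo raises the open E5 by 7 semitones to B5; fretting 4 more gives E5 + 7 + 4 = E5 + 11 semitones = D#6.
(Also written Eb.)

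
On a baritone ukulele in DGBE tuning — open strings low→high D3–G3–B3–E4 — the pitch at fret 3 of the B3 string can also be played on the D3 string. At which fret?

12

Fret 3 on B3 is MIDI 59 + 3 = 62 (D4). On the D3 string (open MIDI 50), that pitch is 62 − 50 = fret 12.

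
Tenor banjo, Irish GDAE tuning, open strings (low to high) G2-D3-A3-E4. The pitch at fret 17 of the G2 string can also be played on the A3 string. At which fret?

G2 at fret 17 is G2 + 17 semitones = C4.
The open A3 string is 14 semitones above the open G2, so the same pitch on the A3 string lies at fret 17 − 14 = 3.

3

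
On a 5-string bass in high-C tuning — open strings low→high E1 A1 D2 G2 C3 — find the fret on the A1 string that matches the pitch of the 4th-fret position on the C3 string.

Fret 4 on C3 is MIDI 48 + 4 = 52 (E3). On the A1 string (open MIDI 33), that pitch is 52 − 33 = fret 19.

19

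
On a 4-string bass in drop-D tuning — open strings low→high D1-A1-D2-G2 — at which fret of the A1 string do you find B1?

2

B1 is 2 semitones above the open A1 (A–A#–B), so it sits at fret 2.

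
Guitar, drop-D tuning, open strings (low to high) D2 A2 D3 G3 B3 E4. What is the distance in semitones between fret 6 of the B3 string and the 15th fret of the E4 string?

14 semitones

B3 at fret 6 → F4 (MIDI 65); E4 at fret 15 → G5 (MIDI 79).
65 − 79 = -14, so the two pitches are 14 semitones apart, with G5 the higher.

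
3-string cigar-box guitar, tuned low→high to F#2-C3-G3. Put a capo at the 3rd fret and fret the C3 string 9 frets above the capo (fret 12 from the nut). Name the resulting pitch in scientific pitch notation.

The capo raises the open C3 by 3 semitones to D#3; fretting 9 more gives C3 + 3 + 9 = C3 + 12 semitones = C4.

C4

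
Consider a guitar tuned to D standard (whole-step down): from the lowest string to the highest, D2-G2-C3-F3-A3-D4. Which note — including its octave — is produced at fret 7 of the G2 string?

Each fret is one semitone, so G2 + 7 = D3.

D3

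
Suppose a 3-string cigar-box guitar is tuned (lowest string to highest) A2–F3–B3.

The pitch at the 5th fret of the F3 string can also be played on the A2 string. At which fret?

F3 at fret 5 is F3 + 5 semitones = B♭3.
The open A2 string is 8 semitones below the open F3, so the same pitch on the A2 string lies at fret 5 + 8 = 13.

13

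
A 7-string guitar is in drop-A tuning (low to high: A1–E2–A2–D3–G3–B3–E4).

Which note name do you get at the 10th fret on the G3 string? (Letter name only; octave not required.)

Each fret is one semitone, so G3 + 10 = F.

F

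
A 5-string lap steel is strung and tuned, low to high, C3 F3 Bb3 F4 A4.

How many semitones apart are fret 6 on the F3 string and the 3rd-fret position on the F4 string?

F3 at fret 6 → B3 (MIDI 59); F4 at fret 3 → Ab4 (MIDI 68).
59 − 68 = -9, so the two pitches are 9 semitones apart, with Ab4 the higher.

9 semitones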